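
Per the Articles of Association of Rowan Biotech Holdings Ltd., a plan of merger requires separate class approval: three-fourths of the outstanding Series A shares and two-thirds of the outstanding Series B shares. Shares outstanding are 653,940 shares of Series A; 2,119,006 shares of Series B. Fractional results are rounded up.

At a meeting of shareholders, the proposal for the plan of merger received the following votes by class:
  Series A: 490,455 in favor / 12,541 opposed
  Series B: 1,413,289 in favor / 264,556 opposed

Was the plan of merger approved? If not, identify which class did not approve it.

Approved — every class gave the required vote.

Series A: 3/4 of 653940 = 490455; 490,455 required, 490,455 in favor — approved.
Series B: 2/3 of 2119006 = 1412670.67, rounded up to 1412671; 1,412,671 required, 1,413,289 in favor — approved.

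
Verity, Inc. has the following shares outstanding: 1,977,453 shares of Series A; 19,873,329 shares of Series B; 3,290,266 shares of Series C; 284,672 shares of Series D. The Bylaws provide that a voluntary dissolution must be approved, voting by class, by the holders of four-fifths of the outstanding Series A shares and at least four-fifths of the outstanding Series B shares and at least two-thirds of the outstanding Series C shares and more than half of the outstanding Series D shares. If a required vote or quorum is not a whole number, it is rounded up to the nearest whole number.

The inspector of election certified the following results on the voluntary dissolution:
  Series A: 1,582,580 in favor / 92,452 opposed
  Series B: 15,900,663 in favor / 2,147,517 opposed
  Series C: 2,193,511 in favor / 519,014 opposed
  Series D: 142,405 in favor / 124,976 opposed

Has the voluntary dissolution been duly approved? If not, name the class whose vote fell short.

Series A: 4/5 of 1977453 = 1581962.40, rounded up to 1581963; 1,581,963 required, 1,582,580 in favor — approved.
Series B: 4/5 of 19873329 = 15898663.20, rounded up to 15898664; 15,898,664 required, 15,900,663 in favor — approved.
Series C: 2/3 of 3290266 = 2193510.67, rounded up to 2193511; 2,193,511 required, 2,193,511 in favor — approved.
Series D: a majority of 284672 is 142337; 142,337 required, 142,405 in favor — approved.

Approved — every class gave the required vote.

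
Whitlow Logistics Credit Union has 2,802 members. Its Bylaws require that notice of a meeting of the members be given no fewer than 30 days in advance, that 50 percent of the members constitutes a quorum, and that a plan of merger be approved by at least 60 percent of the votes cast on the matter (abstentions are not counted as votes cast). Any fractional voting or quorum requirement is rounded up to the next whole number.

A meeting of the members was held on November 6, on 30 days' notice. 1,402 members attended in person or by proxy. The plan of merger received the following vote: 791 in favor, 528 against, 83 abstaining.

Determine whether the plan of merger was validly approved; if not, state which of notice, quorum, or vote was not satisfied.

Notice: 30 days given; 30 required. Satisfied.
Quorum: 50% of 2,802 = 1,401; 1,402 present. Satisfied.
Vote: requires three-fifths of the votes cast (1,402 − 83 abstaining = 1,319); 3/5 of 1319 = 791.40, rounded up to 792, so 792 needed; 791 in favor. Not satisfied.

Invalid — vote requirement not satisfied.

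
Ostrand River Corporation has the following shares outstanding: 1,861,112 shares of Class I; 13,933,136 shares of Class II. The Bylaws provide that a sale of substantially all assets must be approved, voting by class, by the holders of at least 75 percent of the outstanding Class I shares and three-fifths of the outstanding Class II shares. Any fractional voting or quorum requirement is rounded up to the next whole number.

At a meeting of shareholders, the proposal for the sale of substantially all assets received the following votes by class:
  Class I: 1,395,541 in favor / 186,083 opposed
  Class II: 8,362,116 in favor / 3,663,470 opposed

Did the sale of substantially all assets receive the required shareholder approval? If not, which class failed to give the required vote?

Not approved — the Class I shares did not give the required vote.

Class I: 3/4 of 1861112 = 1395834; 1,395,834 required, 1,395,541 in favor — not approved.
Class II: 3/5 of 13933136 = 8359881.60, rounded up to 8359882; 8,359,882 required, 8,362,116 in favor — approved.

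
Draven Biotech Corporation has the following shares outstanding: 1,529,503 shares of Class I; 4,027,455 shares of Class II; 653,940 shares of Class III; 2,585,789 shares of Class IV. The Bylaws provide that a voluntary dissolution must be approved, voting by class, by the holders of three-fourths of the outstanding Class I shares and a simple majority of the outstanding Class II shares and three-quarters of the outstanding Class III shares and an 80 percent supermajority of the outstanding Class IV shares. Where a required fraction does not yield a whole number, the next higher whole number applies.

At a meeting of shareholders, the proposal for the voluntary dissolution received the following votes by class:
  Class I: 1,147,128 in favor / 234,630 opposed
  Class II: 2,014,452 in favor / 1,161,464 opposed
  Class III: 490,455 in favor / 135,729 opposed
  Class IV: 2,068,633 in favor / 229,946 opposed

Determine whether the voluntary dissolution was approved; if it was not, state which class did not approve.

Class I: 3/4 of 1529503 = 1147127.25, rounded up to 1147128; 1,147,128 required, 1,147,128 in favor — approved.
Class II: a majority of 4027455 is 2013728; 2,013,728 required, 2,014,452 in favor — approved.
Class III: 3/4 of 653940 = 490455; 490,455 required, 490,455 in favor — approved.
Class IV: 4/5 of 2585789 = 2068631.20, rounded up to 2068632; 2,068,632 required, 2,068,633 in favor — approved.

Approved — every class gave the required vote.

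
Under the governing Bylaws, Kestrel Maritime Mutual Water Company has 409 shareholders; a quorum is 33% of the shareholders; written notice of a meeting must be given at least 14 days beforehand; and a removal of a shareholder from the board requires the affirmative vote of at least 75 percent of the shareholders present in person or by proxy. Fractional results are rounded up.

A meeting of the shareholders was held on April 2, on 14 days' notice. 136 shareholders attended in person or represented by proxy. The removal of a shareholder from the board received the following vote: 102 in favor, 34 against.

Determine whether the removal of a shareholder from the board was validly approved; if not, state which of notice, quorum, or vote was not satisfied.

Notice: 14 days given; 14 required. Satisfied.
Quorum: 33% of 409 = 134.97, rounded up to 135; 136 present. Satisfied.
Vote: requires three-fourths of those present (136); 3/4 of 136 = 102, so 102 needed; 102 in favor. Satisfied.

Valid — all requirements satisfied.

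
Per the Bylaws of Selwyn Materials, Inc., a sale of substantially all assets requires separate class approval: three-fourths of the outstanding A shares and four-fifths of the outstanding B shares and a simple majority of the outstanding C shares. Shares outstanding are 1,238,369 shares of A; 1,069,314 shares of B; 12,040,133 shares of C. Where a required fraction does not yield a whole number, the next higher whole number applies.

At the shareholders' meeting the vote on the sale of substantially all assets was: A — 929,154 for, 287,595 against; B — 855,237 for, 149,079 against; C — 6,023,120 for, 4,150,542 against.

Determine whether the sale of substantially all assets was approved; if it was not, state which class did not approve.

Not approved — the B shares did not give the required vote.

A: 3/4 of 1238369 = 928776.75, rounded up to 928777; 928,777 required, 929,154 in favor — approved.
B: 4/5 of 1069314 = 855451.20, rounded up to 855452; 855,452 required, 855,237 in favor — not approved.
C: a majority of 12040133 is 6020067; 6,020,067 required, 6,023,120 in favor — approved.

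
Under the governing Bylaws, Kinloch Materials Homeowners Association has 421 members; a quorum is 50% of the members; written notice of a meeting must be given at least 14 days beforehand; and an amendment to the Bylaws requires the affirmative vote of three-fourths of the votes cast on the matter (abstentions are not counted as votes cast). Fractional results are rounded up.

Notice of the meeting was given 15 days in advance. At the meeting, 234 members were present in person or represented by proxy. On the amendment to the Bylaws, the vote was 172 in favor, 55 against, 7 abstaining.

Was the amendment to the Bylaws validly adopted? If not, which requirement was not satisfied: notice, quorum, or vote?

Valid — all requirements satisfied.

Notice: 15 days given; 14 required. Satisfied.
Quorum: 50% of 421 = 210.50, rounded up to 211; 234 present. Satisfied.
Vote: requires three-fourths of the votes cast (234 − 7 abstaining = 227); 3/4 of 227 = 170.25, rounded up to 171, so 171 needed; 172 in favor. Satisfied.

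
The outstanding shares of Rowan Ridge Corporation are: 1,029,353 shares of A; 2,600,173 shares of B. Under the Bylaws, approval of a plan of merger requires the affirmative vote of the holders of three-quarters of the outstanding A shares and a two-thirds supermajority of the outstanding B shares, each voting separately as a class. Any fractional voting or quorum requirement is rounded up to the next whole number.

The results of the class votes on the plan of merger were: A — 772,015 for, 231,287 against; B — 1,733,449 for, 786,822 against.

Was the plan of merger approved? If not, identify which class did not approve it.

A: 3/4 of 1029353 = 772014.75, rounded up to 772015; 772,015 required, 772,015 in favor — approved.
B: 2/3 of 2600173 = 1733448.67, rounded up to 1733449; 1,733,449 required, 1,733,449 in favor — approved.

Approved — every class gave the required vote.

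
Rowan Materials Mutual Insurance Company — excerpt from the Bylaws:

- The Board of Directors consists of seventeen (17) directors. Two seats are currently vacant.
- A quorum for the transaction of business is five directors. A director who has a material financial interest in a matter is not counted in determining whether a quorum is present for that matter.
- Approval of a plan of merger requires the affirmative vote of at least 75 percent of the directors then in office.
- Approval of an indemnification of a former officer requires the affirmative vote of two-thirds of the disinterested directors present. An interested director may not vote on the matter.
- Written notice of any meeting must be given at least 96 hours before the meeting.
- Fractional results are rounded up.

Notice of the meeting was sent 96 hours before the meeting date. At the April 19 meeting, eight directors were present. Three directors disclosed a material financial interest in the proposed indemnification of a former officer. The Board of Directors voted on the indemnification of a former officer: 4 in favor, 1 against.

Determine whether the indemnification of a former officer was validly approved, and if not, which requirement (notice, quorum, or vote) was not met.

Notice: 96 hours given; 96 required (96 ≥ 96). Satisfied.
Quorum: 8 present, but the 3 interested directors do not count, leaving 5. Quorum is 5. Satisfied.
Vote: the indemnification of a former officer requires two-thirds of the disinterested directors present (8 − 3 = 5). 2/3 of 5 = 3.33, rounded up to 4, so 4 affirmative votes are needed; 4 voted in favor. Satisfied.

Valid — all requirements satisfied.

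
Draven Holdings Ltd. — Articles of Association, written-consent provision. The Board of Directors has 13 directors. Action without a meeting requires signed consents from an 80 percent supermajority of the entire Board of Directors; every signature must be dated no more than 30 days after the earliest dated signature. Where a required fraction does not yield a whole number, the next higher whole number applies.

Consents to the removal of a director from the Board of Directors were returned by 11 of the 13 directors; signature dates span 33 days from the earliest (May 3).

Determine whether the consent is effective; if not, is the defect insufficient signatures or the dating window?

Not effective — dating-window requirement not satisfied.

Signatures required: an 80 percent supermajority of 13 — 4/5 of 13 = 10.40, rounded up to 11, so 11 needed; 11 signed. Sufficient.
Dating window: the latest signature is 33 days after the earliest; the limit is 30 days. Outside the window.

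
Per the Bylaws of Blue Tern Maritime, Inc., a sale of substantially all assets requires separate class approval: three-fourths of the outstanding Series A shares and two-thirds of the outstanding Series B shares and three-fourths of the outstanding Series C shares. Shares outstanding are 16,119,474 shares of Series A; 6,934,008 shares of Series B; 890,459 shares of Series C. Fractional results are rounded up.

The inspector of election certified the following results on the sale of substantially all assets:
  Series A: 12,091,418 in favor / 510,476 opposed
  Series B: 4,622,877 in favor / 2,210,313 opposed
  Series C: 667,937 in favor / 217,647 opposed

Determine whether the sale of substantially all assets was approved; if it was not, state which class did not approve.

Approved — every class gave the required vote.

Series A: 3/4 of 16119474 = 12089605.50, rounded up to 12089606; 12,089,606 required, 12,091,418 in favor — approved.
Series B: 2/3 of 6934008 = 4622672; 4,622,672 required, 4,622,877 in favor — approved.
Series C: 3/4 of 890459 = 667844.25, rounded up to 667845; 667,845 required, 667,937 in favor — approved.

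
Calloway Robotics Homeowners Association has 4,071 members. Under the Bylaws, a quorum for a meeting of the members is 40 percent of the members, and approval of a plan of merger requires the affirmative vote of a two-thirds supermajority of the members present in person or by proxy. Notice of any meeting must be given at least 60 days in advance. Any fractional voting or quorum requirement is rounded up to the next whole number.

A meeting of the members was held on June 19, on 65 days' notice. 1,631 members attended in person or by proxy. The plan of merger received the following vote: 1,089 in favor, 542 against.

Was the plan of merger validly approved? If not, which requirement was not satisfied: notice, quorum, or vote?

Valid — all requirements satisfied.

Notice: 65 days given; 60 required. Satisfied.
Quorum: 40% of 4,071 = 1,628.40, rounded up to 1,629; 1,631 present. Satisfied.
Vote: requires two-thirds of those present (1,631); 2/3 of 1631 = 1087.33, rounded up to 1088, so 1,088 needed; 1,089 in favor. Satisfied.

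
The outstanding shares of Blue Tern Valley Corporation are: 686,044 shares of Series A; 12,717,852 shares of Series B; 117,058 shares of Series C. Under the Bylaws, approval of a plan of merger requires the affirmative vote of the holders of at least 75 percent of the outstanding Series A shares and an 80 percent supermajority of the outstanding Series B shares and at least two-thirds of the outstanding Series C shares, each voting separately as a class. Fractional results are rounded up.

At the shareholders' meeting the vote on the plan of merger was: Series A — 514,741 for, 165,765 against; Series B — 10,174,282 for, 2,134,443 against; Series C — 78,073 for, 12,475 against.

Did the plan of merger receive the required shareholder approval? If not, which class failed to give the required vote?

Series A: 3/4 of 686044 = 514533; 514,533 required, 514,741 in favor — approved.
Series B: 4/5 of 12717852 = 10174281.60, rounded up to 10174282; 10,174,282 required, 10,174,282 in favor — approved.
Series C: 2/3 of 117058 = 78038.67, rounded up to 78039; 78,039 required, 78,073 in favor — approved.

Approved — every class gave the required vote.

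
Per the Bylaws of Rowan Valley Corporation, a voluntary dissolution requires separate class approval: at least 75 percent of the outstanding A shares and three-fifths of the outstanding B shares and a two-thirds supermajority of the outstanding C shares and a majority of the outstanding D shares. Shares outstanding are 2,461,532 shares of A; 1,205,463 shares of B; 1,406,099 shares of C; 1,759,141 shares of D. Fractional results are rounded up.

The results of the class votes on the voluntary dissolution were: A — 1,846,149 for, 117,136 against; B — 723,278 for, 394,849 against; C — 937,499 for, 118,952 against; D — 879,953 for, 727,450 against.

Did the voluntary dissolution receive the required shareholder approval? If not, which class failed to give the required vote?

Approved — every class gave the required vote.

A: 3/4 of 2461532 = 1846149; 1,846,149 required, 1,846,149 in favor — approved.
B: 3/5 of 1205463 = 723277.80, rounded up to 723278; 723,278 required, 723,278 in favor — approved.
C: 2/3 of 1406099 = 937399.33, rounded up to 937400; 937,400 required, 937,499 in favor — approved.
D: a majority of 1759141 is 879571; 879,571 required, 879,953 in favor — approved.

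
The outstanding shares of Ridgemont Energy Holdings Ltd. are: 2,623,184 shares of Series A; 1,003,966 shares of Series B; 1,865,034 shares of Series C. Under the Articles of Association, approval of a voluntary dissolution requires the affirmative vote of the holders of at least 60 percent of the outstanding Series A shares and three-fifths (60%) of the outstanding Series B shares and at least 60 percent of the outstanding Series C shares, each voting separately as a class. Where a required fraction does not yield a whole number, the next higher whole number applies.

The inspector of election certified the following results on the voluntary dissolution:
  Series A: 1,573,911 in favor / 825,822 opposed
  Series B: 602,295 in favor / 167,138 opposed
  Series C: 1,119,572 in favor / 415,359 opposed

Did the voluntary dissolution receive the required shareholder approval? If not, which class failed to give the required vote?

Series A: 3/5 of 2623184 = 1573910.40, rounded up to 1573911; 1,573,911 required, 1,573,911 in favor — approved.
Series B: 3/5 of 1003966 = 602379.60, rounded up to 602380; 602,380 required, 602,295 in favor — not approved.
Series C: 3/5 of 1865034 = 1119020.40, rounded up to 1119021; 1,119,021 required, 1,119,572 in favor — approved.

Not approved — the Series B shares did not give the required vote.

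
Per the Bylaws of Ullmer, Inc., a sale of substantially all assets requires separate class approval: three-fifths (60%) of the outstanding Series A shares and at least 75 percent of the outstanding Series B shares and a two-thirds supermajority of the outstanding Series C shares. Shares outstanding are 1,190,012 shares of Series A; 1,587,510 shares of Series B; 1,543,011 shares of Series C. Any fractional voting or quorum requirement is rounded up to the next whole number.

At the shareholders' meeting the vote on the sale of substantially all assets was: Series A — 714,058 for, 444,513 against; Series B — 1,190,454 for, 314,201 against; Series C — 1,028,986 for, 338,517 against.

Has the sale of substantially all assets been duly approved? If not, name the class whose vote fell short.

Series A: 3/5 of 1190012 = 714007.20, rounded up to 714008; 714,008 required, 714,058 in favor — approved.
Series B: 3/4 of 1587510 = 1190632.50, rounded up to 1190633; 1,190,633 required, 1,190,454 in favor — not approved.
Series C: 2/3 of 1543011 = 1028674; 1,028,674 required, 1,028,986 in favor — approved.

Not approved — the Series B shares did not give the required vote.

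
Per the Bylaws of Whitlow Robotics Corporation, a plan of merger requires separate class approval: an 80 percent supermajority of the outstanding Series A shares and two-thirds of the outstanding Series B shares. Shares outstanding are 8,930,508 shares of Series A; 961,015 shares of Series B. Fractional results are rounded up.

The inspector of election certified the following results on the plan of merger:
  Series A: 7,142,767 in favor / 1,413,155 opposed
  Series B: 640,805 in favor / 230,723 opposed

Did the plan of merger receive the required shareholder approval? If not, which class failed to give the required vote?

Series A: 4/5 of 8930508 = 7144406.40, rounded up to 7144407; 7,144,407 required, 7,142,767 in favor — not approved.
Series B: 2/3 of 961015 = 640676.67, rounded up to 640677; 640,677 required, 640,805 in favor — approved.

Not approved — the Series A shares did not give the required vote.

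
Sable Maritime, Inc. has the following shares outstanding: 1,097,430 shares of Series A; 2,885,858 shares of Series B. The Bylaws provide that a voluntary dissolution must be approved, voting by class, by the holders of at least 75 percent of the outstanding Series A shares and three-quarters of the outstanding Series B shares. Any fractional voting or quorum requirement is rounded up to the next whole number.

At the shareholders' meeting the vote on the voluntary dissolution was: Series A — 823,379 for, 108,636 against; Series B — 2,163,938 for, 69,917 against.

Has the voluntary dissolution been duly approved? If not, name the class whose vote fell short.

Series A: 3/4 of 1097430 = 823072.50, rounded up to 823073; 823,073 required, 823,379 in favor — approved.
Series B: 3/4 of 2885858 = 2164393.50, rounded up to 2164394; 2,164,394 required, 2,163,938 in favor — not approved.

Not approved — the Series B shares did not give the required vote.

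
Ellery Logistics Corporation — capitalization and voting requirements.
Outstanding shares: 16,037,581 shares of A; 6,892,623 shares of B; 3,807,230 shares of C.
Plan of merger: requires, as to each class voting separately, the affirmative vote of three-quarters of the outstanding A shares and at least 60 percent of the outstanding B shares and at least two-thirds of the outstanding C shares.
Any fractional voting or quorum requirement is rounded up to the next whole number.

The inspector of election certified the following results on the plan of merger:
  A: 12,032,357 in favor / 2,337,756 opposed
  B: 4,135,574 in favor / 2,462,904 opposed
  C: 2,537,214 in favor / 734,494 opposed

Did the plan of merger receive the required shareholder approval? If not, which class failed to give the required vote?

A: 3/4 of 16037581 = 12028185.75, rounded up to 12028186; 12,028,186 required, 12,032,357 in favor — approved.
B: 3/5 of 6892623 = 4135573.80, rounded up to 4135574; 4,135,574 required, 4,135,574 in favor — approved.
C: 2/3 of 3807230 = 2538153.33, rounded up to 2538154; 2,538,154 required, 2,537,214 in favor — not approved.

Not approved — the C shares did not give the required vote.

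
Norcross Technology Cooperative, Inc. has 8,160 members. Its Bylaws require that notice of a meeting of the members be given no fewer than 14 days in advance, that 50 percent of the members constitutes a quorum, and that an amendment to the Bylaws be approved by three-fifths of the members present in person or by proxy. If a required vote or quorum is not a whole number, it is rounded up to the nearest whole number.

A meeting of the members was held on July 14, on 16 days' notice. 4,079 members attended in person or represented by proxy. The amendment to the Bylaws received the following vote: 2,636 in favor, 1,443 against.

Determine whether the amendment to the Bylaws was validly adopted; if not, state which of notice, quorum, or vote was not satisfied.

Invalid — quorum requirement not satisfied.

Notice: 16 days given; 14 required. Satisfied.
Quorum: 50% of 8,160 = 4,080; 4,079 present. Not satisfied.
Vote: requires three-fifths of those present (4,079); 3/5 of 4079 = 2447.40, rounded up to 2448, so 2,448 needed; 2,636 in favor. Satisfied.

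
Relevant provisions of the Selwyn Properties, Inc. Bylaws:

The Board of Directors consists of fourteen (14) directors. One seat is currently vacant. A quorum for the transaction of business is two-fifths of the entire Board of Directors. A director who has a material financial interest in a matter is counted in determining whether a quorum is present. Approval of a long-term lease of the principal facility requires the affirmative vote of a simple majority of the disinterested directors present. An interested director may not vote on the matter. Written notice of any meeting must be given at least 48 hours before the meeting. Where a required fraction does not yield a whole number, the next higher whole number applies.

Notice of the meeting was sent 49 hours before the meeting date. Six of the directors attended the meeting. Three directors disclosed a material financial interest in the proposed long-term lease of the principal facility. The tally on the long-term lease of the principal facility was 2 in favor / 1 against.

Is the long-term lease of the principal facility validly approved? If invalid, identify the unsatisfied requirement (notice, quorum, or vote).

Valid — all requirements satisfied.

Notice: 49 hours given; 48 required (49 ≥ 48). Satisfied.
Quorum: 6 present (interested directors count toward quorum); quorum is 6. Satisfied.
Vote: the long-term lease of the principal facility requires a majority of the disinterested directors present (6 − 3 = 3). A majority of 3 is 2, so 2 affirmative votes are needed; 2 voted in favor. Satisfied.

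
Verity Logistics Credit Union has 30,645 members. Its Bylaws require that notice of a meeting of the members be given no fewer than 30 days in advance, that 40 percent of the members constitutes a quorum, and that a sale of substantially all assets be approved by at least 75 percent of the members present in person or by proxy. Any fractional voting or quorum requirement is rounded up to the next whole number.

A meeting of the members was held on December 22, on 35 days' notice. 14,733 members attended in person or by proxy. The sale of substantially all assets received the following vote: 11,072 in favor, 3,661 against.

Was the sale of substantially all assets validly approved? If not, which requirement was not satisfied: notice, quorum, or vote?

Notice: 35 days given; 30 required. Satisfied.
Quorum: 40% of 30,645 = 12,258; 14,733 present. Satisfied.
Vote: requires three-fourths of those present (14,733); 3/4 of 14733 = 11049.75, rounded up to 11050, so 11,050 needed; 11,072 in favor. Satisfied.

Valid — all requirements satisfied.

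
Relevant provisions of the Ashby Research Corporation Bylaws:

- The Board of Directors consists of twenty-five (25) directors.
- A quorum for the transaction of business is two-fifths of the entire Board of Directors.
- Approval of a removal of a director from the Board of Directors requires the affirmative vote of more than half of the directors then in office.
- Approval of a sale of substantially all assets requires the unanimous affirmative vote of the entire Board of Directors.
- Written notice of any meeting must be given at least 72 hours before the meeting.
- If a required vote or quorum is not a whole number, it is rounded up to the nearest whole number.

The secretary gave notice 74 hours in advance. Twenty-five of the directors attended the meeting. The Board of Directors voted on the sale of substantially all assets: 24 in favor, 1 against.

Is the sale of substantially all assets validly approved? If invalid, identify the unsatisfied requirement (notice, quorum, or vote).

Notice: 74 hours given; 72 required (74 ≥ 72). Satisfied.
Quorum: 25 present; quorum is 10. Satisfied.
Vote: the sale of substantially all assets requires the unanimous vote of the entire Board of Directors (25). Unanimous means all 25, so 25 affirmative votes are needed; 24 voted in favor. Not satisfied.

Invalid — vote requirement not satisfied.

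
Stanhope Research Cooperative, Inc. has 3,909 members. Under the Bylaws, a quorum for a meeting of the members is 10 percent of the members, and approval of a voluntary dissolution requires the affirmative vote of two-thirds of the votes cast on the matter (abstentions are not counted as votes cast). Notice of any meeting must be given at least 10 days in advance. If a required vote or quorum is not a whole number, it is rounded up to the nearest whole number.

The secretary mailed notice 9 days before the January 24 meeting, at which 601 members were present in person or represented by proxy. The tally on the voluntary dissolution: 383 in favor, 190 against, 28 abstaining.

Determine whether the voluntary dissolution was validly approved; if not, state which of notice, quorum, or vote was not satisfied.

Invalid — notice requirement not satisfied.

Notice: 9 days given; 10 required. Not satisfied.
Quorum: 10% of 3,909 = 390.90, rounded up to 391; 601 present. Satisfied.
Vote: requires two-thirds of the votes cast (601 − 28 abstaining = 573); 2/3 of 573 = 382, so 382 needed; 383 in favor. Satisfied.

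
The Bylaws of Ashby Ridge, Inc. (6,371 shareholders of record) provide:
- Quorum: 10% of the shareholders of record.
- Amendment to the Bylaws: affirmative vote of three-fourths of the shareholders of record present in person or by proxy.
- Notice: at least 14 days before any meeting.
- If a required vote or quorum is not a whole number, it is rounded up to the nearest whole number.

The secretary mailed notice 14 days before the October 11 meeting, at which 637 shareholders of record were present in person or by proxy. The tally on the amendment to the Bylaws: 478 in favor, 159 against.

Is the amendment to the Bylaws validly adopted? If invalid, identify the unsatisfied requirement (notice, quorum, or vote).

Notice: 14 days given; 14 required. Satisfied.
Quorum: 10% of 6,371 = 637.10, rounded up to 638; 637 present. Not satisfied.
Vote: requires three-fourths of those present (637); 3/4 of 637 = 477.75, rounded up to 478, so 478 needed; 478 in favor. Satisfied.

Invalid — quorum requirement not satisfied.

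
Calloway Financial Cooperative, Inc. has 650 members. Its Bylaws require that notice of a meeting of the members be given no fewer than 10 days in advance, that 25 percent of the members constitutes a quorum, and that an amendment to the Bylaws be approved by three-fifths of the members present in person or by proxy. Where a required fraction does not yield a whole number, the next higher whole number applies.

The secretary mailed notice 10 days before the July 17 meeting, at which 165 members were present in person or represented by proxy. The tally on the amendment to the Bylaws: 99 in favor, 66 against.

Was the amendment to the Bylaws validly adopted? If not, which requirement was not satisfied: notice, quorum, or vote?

Notice: 10 days given; 10 required. Satisfied.
Quorum: 25% of 650 = 162.50, rounded up to 163; 165 present. Satisfied.
Vote: requires three-fifths of those present (165); 3/5 of 165 = 99, so 99 needed; 99 in favor. Satisfied.

Valid — all requirements satisfied.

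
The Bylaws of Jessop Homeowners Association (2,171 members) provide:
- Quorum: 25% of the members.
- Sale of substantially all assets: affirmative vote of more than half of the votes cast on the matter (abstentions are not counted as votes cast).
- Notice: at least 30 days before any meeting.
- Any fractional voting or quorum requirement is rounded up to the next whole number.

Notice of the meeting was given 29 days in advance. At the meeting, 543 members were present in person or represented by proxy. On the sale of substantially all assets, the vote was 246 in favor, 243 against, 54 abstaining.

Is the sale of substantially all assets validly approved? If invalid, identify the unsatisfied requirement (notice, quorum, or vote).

Notice: 29 days given; 30 required. Not satisfied.
Quorum: 25% of 2,171 = 542.75, rounded up to 543; 543 present. Satisfied.
Vote: requires a majority of the votes cast (543 − 54 abstaining = 489); a majority of 489 is 245, so 245 needed; 246 in favor. Satisfied.

Invalid — notice requirement not satisfied.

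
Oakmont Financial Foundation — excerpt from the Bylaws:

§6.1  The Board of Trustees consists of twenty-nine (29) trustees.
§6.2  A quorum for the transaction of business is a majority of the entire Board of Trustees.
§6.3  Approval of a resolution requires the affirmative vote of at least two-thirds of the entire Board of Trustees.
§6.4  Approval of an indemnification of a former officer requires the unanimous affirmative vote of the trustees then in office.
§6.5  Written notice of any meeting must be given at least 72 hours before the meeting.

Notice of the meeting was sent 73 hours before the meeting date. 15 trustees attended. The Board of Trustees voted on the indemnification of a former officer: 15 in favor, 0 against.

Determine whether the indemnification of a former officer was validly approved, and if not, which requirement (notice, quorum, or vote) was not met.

Notice: 73 hours given; 72 required (73 ≥ 72). Satisfied.
Quorum: 15 present; quorum is 15. Satisfied.
Vote: the indemnification of a former officer requires the unanimous vote of the trustees then in office (29). Unanimous means all 29, so 29 affirmative votes are needed; 15 voted in favor. Not satisfied.

Invalid — vote requirement not satisfied.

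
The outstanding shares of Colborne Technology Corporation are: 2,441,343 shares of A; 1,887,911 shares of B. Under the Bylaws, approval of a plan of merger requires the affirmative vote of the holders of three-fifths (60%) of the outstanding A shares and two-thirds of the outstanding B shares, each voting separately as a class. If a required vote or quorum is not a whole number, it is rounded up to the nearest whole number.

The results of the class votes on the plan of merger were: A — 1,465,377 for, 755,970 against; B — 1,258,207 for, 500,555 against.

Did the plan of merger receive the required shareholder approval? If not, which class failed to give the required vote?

A: 3/5 of 2441343 = 1464805.80, rounded up to 1464806; 1,464,806 required, 1,465,377 in favor — approved.
B: 2/3 of 1887911 = 1258607.33, rounded up to 1258608; 1,258,608 required, 1,258,207 in favor — not approved.

Not approved — the B shares did not give the required vote.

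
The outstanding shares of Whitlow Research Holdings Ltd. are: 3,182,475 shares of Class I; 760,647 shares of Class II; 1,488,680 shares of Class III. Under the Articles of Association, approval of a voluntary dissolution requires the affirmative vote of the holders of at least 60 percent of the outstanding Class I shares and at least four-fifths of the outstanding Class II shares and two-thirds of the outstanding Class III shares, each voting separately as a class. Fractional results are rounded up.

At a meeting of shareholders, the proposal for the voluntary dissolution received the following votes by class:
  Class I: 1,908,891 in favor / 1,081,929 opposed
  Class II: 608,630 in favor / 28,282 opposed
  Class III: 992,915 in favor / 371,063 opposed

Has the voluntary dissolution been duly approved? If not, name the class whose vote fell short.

Class I: 3/5 of 3182475 = 1909485; 1,909,485 required, 1,908,891 in favor — not approved.
Class II: 4/5 of 760647 = 608517.60, rounded up to 608518; 608,518 required, 608,630 in favor — approved.
Class III: 2/3 of 1488680 = 992453.33, rounded up to 992454; 992,454 required, 992,915 in favor — approved.

Not approved — the Class I shares did not give the required vote.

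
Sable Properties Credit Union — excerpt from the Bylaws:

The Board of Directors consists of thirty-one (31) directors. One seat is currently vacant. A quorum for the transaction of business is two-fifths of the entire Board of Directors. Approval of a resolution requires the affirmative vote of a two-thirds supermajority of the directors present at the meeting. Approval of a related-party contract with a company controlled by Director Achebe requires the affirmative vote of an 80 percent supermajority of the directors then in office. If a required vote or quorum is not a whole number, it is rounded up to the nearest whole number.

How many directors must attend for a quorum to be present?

2/5 of 31 = 12.40, rounded up to 13.

13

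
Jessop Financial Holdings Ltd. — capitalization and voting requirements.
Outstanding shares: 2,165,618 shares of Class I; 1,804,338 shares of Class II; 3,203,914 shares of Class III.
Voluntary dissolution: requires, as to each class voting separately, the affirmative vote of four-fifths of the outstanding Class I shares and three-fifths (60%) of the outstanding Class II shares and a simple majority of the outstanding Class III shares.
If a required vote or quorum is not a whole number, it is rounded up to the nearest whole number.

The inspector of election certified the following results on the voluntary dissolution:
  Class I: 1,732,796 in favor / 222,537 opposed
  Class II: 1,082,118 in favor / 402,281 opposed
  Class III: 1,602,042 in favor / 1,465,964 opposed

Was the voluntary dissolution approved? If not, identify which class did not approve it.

Class I: 4/5 of 2165618 = 1732494.40, rounded up to 1732495; 1,732,495 required, 1,732,796 in favor — approved.
Class II: 3/5 of 1804338 = 1082602.80, rounded up to 1082603; 1,082,603 required, 1,082,118 in favor — not approved.
Class III: a majority of 3203914 is 1601958; 1,601,958 required, 1,602,042 in favor — approved.

Not approved — the Class II shares did not give the required vote.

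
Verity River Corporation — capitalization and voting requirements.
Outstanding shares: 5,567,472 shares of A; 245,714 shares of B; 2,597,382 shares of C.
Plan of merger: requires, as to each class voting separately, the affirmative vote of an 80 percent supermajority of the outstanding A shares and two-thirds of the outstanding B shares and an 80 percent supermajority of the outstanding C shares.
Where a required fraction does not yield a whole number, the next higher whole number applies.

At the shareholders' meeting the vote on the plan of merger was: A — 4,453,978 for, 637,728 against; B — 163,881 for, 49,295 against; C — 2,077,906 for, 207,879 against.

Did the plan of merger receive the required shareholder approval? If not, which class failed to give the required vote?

Approved — every class gave the required vote.

A: 4/5 of 5567472 = 4453977.60, rounded up to 4453978; 4,453,978 required, 4,453,978 in favor — approved.
B: 2/3 of 245714 = 163809.33, rounded up to 163810; 163,810 required, 163,881 in favor — approved.
C: 4/5 of 2597382 = 2077905.60, rounded up to 2077906; 2,077,906 required, 2,077,906 in favor — approved.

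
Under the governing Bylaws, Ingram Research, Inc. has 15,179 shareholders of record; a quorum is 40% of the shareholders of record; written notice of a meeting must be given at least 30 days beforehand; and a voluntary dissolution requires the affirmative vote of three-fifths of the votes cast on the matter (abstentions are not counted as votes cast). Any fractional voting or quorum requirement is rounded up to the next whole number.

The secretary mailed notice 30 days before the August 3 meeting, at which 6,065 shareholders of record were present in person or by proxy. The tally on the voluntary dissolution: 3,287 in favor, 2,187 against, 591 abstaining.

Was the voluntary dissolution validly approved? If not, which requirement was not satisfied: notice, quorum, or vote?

Invalid — quorum requirement not satisfied.

Notice: 30 days given; 30 required. Satisfied.
Quorum: 40% of 15,179 = 6,071.60, rounded up to 6,072; 6,065 present. Not satisfied.
Vote: requires three-fifths of the votes cast (6,065 − 591 abstaining = 5,474); 3/5 of 5474 = 3284.40, rounded up to 3285, so 3,285 needed; 3,287 in favor. Satisfied.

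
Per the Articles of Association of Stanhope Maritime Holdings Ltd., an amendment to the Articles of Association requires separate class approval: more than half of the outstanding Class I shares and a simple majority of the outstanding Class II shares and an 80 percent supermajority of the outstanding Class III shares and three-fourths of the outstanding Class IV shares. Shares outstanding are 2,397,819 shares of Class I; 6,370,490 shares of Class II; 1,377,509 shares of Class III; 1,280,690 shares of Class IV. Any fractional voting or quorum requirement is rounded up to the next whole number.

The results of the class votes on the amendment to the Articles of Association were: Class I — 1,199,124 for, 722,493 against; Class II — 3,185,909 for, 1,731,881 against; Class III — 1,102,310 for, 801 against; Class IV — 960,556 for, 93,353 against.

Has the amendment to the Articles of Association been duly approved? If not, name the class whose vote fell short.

Class I: a majority of 2397819 is 1198910; 1,198,910 required, 1,199,124 in favor — approved.
Class II: a majority of 6370490 is 3185246; 3,185,246 required, 3,185,909 in favor — approved.
Class III: 4/5 of 1377509 = 1102007.20, rounded up to 1102008; 1,102,008 required, 1,102,310 in favor — approved.
Class IV: 3/4 of 1280690 = 960517.50, rounded up to 960518; 960,518 required, 960,556 in favor — approved.

Approved — every class gave the required vote.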